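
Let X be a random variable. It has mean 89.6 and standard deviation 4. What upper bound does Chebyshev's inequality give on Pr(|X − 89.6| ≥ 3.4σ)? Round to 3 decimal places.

Chebyshev: Pr(|X − μ| ≥ t) ≤ Var(X)/t².
Var(X) = σ² = 4² = 16.
t = 3.4·4 = 13.6.
Bound = 16 / 184.96 = 0.0865.

0.087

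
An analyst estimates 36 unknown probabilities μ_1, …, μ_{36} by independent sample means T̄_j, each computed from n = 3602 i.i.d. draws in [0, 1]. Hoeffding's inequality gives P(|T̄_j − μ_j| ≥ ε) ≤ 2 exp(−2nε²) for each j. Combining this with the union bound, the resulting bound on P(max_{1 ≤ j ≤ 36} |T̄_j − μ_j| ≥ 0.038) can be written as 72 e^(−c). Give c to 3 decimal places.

Union bound over the 36 events: P(max_{1 ≤ j ≤ 36} |T̄_j − μ_j| ≥ 0.038) ≤ 36·2·exp(−2nε²) = 72 exp(−2·3602·0.038²).
So c = 2·3602·0.038² = 10.4026.

10.403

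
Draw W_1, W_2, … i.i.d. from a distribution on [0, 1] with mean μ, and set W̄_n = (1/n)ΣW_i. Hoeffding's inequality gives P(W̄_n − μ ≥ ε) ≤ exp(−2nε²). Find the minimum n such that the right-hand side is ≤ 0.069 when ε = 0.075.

238

Require exp(−2nε²) ≤ 0.069, i.e. 2nε² ≥ ln(1/0.069) = 2.673649.
So n ≥ 2.673649 / (2·0.075²) = 237.658.
The smallest integer n is 238.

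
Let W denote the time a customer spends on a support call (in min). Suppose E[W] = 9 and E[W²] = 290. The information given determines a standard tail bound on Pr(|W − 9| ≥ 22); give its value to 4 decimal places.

0.4318

The first two moments determine the variance, so Chebyshev's inequality is the sharpest standard bound available.
Var(W) = E[W²] − (E[W])² = 290 − 81 = 209.
Chebyshev's inequality: Pr(|W − μ| ≥ t) ≤ Var(W)/t² = 209/484 = 0.4318.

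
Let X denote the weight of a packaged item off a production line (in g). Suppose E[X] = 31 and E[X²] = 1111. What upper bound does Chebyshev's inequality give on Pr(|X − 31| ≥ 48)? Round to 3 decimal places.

0.065

Var(X) = E[X²] − (E[X])² = 1111 − 961 = 150.
Chebyshev's inequality: Pr(|X − μ| ≥ t) ≤ Var(X)/t² = 150/2304 = 0.0651.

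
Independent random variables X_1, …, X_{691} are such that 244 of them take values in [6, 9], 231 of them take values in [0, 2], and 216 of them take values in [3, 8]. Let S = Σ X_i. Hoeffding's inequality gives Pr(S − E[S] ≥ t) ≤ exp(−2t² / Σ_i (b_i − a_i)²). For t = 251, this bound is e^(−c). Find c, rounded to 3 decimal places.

14.789

Σ(b_i − a_i)² = 244·3² + 231·2² + 216·5² = 8520.
c = 2t² / 8520 = 2·251² / 8520 = 14.7890.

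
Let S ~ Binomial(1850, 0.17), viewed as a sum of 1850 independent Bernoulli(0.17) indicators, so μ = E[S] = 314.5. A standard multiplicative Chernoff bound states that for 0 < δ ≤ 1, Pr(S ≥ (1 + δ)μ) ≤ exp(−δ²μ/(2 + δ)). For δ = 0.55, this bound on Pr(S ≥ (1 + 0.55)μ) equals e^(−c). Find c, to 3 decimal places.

c = δ²μ/(2 + δ) = 0.55²·314.5/(2 + 0.55) = 37.3083.

37.308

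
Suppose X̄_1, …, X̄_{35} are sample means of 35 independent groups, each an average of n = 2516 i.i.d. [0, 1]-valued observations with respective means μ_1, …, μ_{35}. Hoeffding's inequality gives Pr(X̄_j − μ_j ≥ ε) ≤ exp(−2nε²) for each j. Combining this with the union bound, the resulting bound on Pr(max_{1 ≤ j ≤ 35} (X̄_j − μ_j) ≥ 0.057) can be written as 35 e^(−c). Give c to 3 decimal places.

Union bound over the 35 events: Pr(max_{1 ≤ j ≤ 35} (X̄_j − μ_j) ≥ 0.057) ≤ 35·exp(−2nε²) = 35 exp(−2·2516·0.057²).
So c = 2·2516·0.057² = 16.3490.

16.349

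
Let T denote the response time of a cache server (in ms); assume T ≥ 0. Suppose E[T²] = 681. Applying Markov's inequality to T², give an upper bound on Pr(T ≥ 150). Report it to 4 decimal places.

Since T ≥ 0, the event {T ≥ 150} is the same as {T² ≥ 22500}.
Markov's inequality applied to T² gives Pr(T² ≥ 22500) ≤ E[T²]/22500 = 681/22500 = 0.0303.

0.0303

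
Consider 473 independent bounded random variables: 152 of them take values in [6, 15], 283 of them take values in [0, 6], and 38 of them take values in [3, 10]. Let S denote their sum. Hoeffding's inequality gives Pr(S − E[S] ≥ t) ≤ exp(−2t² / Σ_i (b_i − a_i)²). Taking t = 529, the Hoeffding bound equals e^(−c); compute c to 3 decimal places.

22.974

Σ(b_i − a_i)² = 152·9² + 283·6² + 38·7² = 24362.
c = 2t² / 24362 = 2·529² / 24362 = 22.9736.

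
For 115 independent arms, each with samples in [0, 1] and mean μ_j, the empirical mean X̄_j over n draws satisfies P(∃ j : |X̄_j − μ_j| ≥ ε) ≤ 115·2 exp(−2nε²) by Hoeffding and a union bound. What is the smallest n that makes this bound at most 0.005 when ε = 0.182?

Need 2·115·exp(−2nε²) ≤ 0.005, i.e. exp(−2nε²) ≤ 0.005/230.
So 2nε² ≥ ln(230/0.005) = 10.736397.
Hence n ≥ 10.736397/(2·0.182²) = 162.064.
The smallest integer n is 163.

163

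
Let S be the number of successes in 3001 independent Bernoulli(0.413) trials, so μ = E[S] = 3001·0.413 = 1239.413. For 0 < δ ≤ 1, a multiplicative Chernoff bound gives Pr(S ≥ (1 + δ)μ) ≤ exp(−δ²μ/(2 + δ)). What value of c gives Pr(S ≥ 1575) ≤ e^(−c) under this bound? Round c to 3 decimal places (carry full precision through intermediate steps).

Write 1575 = (1 + δ)μ, so δ = 1575/1239.413 − 1 = 0.2707629…
Then the exponent is δ²μ/(2 + δ) = (1575 − μ)² / (μ·(2 + δ)) = 40.014964.

40.015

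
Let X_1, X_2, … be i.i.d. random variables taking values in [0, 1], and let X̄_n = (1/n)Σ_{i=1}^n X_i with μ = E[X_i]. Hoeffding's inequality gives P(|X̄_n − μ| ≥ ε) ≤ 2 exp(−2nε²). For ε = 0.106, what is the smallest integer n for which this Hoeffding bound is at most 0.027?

Require 2·exp(−2nε²) ≤ 0.027, i.e. 2nε² ≥ ln(2/0.027) = 4.305066.
So n ≥ 4.305066 / (2·0.106²) = 191.575.
The smallest integer n is 192.

192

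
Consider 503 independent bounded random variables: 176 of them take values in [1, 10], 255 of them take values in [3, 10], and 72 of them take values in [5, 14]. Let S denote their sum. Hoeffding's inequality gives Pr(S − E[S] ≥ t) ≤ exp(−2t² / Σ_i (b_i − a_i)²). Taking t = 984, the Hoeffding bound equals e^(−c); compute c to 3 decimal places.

Σ(b_i − a_i)² = 176·9² + 255·7² + 72·9² = 32583.
c = 2t² / 32583 = 2·984² / 32583 = 59.4332.

59.433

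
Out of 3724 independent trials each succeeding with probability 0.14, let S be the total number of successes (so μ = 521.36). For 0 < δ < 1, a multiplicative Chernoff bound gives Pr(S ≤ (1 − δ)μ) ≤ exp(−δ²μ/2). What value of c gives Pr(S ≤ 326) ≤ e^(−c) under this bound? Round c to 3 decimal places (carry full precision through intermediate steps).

Write 326 = (1 − δ)μ, so δ = 1 − 326/521.36 = 0.3747123…
Then the exponent is δ²μ/2 = (μ − 326)²/(2μ) = 36.601897.

36.602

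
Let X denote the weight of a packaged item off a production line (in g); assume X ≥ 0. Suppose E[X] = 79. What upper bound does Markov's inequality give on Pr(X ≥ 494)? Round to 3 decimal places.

Markov's inequality: for a non-negative random variable, Pr(X ≥ a) ≤ E[X]/a.
Here E[X] = 79 and a = 494, so the bound is 79/494 = 0.1599.

0.160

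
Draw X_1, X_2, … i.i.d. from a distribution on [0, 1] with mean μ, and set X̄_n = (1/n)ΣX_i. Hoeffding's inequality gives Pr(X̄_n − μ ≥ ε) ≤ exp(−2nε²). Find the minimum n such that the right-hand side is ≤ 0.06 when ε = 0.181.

43

Require exp(−2nε²) ≤ 0.06, i.e. 2nε² ≥ ln(1/0.06) = 2.813411.
So n ≥ 2.813411 / (2·0.181²) = 42.938.
The smallest integer n is 43.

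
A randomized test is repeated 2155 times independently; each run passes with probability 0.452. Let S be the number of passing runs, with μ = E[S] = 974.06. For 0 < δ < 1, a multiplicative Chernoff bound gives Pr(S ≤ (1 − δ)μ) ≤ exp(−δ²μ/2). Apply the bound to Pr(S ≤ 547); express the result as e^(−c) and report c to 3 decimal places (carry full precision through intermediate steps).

Write 547 = (1 − δ)μ, so δ = 1 − 547/974.06 = 0.438433…
Then the exponent is δ²μ/2 = (μ − 547)²/(2μ) = 93.618588.

93.619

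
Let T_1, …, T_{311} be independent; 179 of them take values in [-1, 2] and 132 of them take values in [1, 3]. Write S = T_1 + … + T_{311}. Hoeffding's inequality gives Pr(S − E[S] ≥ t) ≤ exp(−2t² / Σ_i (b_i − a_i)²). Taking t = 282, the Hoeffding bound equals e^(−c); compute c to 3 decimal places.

74.356

Σ(b_i − a_i)² = 179·3² + 132·2² = 2139.
c = 2t² / 2139 = 2·282² / 2139 = 74.3562.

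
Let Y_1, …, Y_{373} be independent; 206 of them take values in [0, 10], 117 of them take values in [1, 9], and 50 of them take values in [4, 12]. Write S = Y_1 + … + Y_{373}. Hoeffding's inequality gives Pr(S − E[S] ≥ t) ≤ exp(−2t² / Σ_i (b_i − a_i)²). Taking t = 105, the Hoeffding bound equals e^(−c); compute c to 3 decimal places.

0.705

Σ(b_i − a_i)² = 206·10² + 117·8² + 50·8² = 31288.
c = 2t² / 31288 = 2·105² / 31288 = 0.7047.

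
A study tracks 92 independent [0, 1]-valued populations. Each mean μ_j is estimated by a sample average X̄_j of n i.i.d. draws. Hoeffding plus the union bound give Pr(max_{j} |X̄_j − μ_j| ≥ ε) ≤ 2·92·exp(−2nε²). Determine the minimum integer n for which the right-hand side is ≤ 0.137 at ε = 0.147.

167

Need 2·92·exp(−2nε²) ≤ 0.137, i.e. exp(−2nε²) ≤ 0.137/184.
So 2nε² ≥ ln(184/0.137) = 7.202710.
Hence n ≥ 7.202710/(2·0.147²) = 166.660.
The smallest integer n is 167.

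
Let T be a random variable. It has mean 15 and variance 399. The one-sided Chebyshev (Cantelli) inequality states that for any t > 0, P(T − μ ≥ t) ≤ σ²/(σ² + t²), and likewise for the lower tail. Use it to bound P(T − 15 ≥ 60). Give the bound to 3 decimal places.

0.100

Here σ² = 399 and t = 60, so σ² + t² = 3999.
Cantelli's bound: 399/3999 = 0.0998.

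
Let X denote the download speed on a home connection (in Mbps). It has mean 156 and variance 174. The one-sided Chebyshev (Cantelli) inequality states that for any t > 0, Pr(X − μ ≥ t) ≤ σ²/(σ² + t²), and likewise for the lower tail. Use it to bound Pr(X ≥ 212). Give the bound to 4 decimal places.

Here σ² = 174 and t = 56, so σ² + t² = 3310.
Cantelli's bound: 174/3310 = 0.0526.

0.0526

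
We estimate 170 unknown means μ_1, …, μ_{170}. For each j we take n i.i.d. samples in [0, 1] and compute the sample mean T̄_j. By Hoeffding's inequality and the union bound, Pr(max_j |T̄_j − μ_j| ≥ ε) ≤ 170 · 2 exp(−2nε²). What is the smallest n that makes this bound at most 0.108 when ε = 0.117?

295

Need 2·170·exp(−2nε²) ≤ 0.108, i.e. exp(−2nε²) ≤ 0.108/340.
So 2nε² ≥ ln(340/0.108) = 8.054570.
Hence n ≥ 8.054570/(2·0.117²) = 294.199.
The smallest integer n is 295.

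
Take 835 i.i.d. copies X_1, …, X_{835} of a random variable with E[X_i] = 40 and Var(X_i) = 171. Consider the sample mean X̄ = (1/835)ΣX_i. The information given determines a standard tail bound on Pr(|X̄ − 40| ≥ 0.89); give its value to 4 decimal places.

0.2585

With mean and variance of each term known, Chebyshev's inequality bounds the deviation of the sum (or sample mean).
Var(X̄) = Var(X_i)/n = 171/835 = 0.20479.
Chebyshev: Pr(|X̄ − 40| ≥ 0.89) ≤ Var(X̄)/(0.89)² = 171/(835·0.89²) = 0.2585.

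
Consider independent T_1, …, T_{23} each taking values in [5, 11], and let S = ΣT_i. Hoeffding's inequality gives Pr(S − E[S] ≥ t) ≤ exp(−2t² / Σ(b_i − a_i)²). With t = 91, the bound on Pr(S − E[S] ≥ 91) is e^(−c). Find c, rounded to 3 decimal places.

Σ(b_i − a_i)² = 23·(6)² = 828.
c = 2t²/828 = 2·91²/828 = 20.0024.

20.002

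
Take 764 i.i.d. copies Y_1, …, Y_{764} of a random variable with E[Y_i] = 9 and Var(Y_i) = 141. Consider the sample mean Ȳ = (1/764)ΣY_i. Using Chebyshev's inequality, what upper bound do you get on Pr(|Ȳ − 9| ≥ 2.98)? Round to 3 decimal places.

0.021

Var(Ȳ) = Var(Y_i)/n = 141/764 = 0.18455.
Chebyshev: Pr(|Ȳ − 9| ≥ 2.98) ≤ Var(Ȳ)/(2.98)² = 141/(764·2.98²) = 0.0208.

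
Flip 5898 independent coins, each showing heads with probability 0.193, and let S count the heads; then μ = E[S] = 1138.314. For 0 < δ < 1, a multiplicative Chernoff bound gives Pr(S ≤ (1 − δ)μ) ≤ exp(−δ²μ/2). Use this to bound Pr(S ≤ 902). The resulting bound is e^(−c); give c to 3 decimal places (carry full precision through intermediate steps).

Write 902 = (1 − δ)μ, so δ = 1 − 902/1138.314 = 0.2076…
Then the exponent is δ²μ/2 = (μ − 902)²/(2μ) = 24.529395.

24.529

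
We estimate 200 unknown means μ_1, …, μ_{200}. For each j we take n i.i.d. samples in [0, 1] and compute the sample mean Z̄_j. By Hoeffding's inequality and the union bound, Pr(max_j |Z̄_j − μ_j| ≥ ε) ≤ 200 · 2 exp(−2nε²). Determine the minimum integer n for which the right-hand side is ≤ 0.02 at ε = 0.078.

Need 2·200·exp(−2nε²) ≤ 0.02, i.e. exp(−2nε²) ≤ 0.02/400.
So 2nε² ≥ ln(400/0.02) = 9.903488.
Hence n ≥ 9.903488/(2·0.078²) = 813.896.
The smallest integer n is 814.

814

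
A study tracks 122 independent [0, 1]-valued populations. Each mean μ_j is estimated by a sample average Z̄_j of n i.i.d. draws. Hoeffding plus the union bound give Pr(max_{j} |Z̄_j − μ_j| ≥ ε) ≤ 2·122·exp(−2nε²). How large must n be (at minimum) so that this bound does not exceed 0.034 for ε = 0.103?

Need 2·122·exp(−2nε²) ≤ 0.034, i.e. exp(−2nε²) ≤ 0.034/244.
So 2nε² ≥ ln(244/0.034) = 8.878563.
Hence n ≥ 8.878563/(2·0.103²) = 418.445.
The smallest integer n is 419.

419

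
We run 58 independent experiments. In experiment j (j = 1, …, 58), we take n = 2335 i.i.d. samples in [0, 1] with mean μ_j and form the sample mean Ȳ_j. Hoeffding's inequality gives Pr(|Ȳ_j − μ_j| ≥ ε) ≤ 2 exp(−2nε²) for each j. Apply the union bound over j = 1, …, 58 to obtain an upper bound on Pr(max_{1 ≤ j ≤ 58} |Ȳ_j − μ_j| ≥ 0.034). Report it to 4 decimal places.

0.5247

Per-experiment Hoeffding bound: 2·exp(−2·2335·0.034²) = 2·exp(−5.39852) = 0.0090465.
Union bound over 58 events: 58·0.0090465 = 0.52470.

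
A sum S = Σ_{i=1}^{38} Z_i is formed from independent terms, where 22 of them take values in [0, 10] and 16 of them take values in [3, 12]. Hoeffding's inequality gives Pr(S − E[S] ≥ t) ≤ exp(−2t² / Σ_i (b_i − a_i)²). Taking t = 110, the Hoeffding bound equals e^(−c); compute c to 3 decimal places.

Σ(b_i − a_i)² = 22·10² + 16·9² = 3496.
c = 2t² / 3496 = 2·110² / 3496 = 6.9222.

6.922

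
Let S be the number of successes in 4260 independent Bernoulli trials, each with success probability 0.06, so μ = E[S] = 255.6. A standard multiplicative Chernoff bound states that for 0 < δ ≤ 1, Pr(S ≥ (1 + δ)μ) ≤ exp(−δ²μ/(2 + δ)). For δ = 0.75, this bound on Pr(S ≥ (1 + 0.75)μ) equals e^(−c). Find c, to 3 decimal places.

c = δ²μ/(2 + δ) = 0.75²·255.6/(2 + 0.75) = 52.2818.

52.282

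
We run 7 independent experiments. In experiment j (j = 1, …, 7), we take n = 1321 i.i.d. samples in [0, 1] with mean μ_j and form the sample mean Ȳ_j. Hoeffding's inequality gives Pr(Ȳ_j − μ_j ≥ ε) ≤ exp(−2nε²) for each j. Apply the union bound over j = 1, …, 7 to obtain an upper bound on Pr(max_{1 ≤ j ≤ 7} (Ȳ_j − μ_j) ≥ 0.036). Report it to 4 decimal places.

Per-experiment Hoeffding bound: exp(−2·1321·0.036²) = exp(−3.42403) = 0.032581.
Union bound over 7 events: 7·0.032581 = 0.22807.

0.2281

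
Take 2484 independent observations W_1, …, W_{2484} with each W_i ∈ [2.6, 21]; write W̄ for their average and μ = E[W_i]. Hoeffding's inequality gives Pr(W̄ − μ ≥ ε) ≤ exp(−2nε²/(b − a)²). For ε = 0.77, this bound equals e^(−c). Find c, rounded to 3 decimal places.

8.700

c = 2nε²/(b − a)² = 2·2484·0.77² / 18.4² = 8.7002.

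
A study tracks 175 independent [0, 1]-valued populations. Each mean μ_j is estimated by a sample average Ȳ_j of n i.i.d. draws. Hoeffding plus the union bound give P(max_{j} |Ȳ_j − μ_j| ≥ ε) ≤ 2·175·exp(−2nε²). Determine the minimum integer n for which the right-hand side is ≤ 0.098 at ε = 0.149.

185

Need 2·175·exp(−2nε²) ≤ 0.098, i.e. exp(−2nε²) ≤ 0.098/350.
So 2nε² ≥ ln(350/0.098) = 8.180721.
Hence n ≥ 8.180721/(2·0.149²) = 184.242.
The smallest integer n is 185.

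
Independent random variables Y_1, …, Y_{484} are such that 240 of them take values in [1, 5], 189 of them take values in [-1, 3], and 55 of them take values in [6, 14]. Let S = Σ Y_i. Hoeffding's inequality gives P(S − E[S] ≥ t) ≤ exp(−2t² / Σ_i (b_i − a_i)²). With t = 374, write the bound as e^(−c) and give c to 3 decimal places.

Σ(b_i − a_i)² = 240·4² + 189·4² + 55·8² = 10384.
c = 2t² / 10384 = 2·374² / 10384 = 26.9407.

26.941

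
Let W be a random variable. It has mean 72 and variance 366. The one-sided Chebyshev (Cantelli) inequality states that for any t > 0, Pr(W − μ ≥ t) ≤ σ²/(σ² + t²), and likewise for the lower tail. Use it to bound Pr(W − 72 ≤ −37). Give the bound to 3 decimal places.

Here σ² = 366 and t = 37, so σ² + t² = 1735.
Cantelli's bound: 366/1735 = 0.2110.

0.211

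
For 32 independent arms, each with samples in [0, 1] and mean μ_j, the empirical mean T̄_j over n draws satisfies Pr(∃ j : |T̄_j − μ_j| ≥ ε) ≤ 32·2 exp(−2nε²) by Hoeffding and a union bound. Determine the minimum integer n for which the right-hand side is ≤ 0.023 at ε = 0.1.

397

Need 2·32·exp(−2nε²) ≤ 0.023, i.e. exp(−2nε²) ≤ 0.023/64.
So 2nε² ≥ ln(64/0.023) = 7.931144.
Hence n ≥ 7.931144/(2·0.1²) = 396.557.
The smallest integer n is 397.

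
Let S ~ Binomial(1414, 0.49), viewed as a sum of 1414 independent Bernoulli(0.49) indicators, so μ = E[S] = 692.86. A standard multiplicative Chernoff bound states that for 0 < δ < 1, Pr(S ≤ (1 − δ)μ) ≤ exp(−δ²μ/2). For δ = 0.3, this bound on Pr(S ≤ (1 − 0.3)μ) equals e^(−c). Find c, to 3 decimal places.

31.179

c = δ²μ/2 = 0.3²·692.86/2 = 31.1787.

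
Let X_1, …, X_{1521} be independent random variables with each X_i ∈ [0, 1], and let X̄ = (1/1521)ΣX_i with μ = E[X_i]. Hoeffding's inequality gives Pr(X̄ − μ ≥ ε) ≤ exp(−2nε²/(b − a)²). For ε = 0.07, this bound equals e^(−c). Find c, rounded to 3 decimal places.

14.906

c = 2nε²/(b − a)² = 2·1521·0.07² / 1² = 14.9058.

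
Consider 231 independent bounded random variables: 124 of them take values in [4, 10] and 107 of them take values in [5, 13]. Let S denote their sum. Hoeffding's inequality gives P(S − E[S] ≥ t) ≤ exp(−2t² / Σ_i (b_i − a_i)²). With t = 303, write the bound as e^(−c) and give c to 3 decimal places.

Σ(b_i − a_i)² = 124·6² + 107·8² = 11312.
c = 2t² / 11312 = 2·303² / 11312 = 16.2321.

16.232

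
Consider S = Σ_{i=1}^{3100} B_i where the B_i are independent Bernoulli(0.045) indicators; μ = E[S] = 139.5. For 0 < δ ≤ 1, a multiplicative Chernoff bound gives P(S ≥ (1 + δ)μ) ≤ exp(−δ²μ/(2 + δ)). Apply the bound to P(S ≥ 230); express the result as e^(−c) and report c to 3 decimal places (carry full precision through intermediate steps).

22.166

Write 230 = (1 + δ)μ, so δ = 230/139.5 − 1 = 0.6487455…
Then the exponent is δ²μ/(2 + δ) = (230 − μ)² / (μ·(2 + δ)) = 22.165765.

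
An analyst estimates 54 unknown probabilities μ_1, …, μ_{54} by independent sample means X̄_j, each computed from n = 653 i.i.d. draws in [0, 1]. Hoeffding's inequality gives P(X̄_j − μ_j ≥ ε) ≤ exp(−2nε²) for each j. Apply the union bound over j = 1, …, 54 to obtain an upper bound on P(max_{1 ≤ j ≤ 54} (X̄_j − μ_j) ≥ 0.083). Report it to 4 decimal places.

Per-experiment Hoeffding bound: exp(−2·653·0.083²) = exp(−8.99703) = 0.00012378.
Union bound over 54 events: 54·0.00012378 = 0.00668.

0.0067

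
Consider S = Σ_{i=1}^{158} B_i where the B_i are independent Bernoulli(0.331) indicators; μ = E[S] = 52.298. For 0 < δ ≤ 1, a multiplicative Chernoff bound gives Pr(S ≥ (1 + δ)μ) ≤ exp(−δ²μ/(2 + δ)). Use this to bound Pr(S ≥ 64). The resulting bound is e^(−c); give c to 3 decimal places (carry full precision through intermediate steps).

Write 64 = (1 + δ)μ, so δ = 64/52.298 − 1 = 0.2237562…
Then the exponent is δ²μ/(2 + δ) = (64 − μ)² / (μ·(2 + δ)) = 1.177465.

1.177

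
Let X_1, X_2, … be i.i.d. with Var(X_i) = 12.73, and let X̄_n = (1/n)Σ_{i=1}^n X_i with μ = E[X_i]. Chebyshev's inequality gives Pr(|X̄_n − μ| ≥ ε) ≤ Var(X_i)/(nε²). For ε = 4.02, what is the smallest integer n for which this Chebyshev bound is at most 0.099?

Require 12.73/(n·4.02²) ≤ 0.099, i.e. n ≥ 12.73/(0.099·4.02²) = 7.957.
The smallest integer n is 8.

8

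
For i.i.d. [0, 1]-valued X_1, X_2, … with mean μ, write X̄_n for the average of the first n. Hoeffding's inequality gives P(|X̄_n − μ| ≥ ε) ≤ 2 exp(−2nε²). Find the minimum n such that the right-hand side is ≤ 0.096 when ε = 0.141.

77

Require 2·exp(−2nε²) ≤ 0.096, i.e. 2nε² ≥ ln(2/0.096) = 3.036554.
So n ≥ 3.036554 / (2·0.141²) = 76.368.
The smallest integer n is 77.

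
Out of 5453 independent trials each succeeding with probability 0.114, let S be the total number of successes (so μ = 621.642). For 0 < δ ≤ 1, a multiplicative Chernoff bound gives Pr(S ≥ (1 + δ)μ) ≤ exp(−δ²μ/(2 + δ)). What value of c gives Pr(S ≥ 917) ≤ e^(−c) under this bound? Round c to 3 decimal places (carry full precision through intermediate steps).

56.697

Write 917 = (1 + δ)μ, so δ = 917/621.642 − 1 = 0.4751256…
Then the exponent is δ²μ/(2 + δ) = (917 − μ)² / (μ·(2 + δ)) = 56.696976.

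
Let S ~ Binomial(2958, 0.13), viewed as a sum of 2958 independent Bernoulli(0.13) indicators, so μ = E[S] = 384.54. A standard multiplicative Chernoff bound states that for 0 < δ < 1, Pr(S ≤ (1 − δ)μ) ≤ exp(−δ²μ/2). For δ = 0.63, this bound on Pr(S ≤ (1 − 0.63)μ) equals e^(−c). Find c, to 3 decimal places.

c = δ²μ/2 = 0.63²·384.54/2 = 76.3120.

76.312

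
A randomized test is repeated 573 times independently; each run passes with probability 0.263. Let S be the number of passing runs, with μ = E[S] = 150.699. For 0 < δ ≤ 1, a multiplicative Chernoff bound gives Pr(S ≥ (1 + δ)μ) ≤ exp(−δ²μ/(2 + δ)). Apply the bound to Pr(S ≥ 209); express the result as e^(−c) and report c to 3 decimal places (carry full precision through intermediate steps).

9.450

Write 209 = (1 + δ)μ, so δ = 209/150.699 − 1 = 0.3868705…
Then the exponent is δ²μ/(2 + δ) = (209 − μ)² / (μ·(2 + δ)) = 9.449586.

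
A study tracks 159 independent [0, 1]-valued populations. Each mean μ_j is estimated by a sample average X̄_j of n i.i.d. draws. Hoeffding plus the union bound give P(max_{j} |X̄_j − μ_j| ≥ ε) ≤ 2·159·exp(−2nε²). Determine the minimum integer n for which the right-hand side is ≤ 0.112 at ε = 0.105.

361

Need 2·159·exp(−2nε²) ≤ 0.112, i.e. exp(−2nε²) ≤ 0.112/318.
So 2nε² ≥ ln(318/0.112) = 7.951308.
Hence n ≥ 7.951308/(2·0.105²) = 360.604.
The smallest integer n is 361.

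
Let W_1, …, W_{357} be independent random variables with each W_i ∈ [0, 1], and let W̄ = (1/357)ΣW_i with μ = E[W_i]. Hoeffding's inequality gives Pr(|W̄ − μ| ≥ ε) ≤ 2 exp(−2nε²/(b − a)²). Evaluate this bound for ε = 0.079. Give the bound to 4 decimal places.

0.0232

Exponent: 2nε²/(b − a)² = 2·357·0.079² / 1² = 4.45607.
Bound = 2·exp(−4.45607) = 0.02322.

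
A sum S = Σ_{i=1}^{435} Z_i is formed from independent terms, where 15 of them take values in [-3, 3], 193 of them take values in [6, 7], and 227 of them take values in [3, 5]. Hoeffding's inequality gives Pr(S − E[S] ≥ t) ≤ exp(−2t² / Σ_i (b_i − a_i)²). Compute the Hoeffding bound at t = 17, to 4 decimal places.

Σ(b_i − a_i)² = 15·6² + 193·1² + 227·2² = 1641.
Exponent = 2·17² / 1641 = 0.35222.
Bound = exp(−0.35222) = 0.70312.

0.7031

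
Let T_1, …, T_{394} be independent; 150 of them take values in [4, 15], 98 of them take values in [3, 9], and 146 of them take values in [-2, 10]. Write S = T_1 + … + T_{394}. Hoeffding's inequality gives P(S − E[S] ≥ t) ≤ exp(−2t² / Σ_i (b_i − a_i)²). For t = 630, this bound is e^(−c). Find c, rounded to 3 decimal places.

18.589

Σ(b_i − a_i)² = 150·11² + 98·6² + 146·12² = 42702.
c = 2t² / 42702 = 2·630² / 42702 = 18.5893.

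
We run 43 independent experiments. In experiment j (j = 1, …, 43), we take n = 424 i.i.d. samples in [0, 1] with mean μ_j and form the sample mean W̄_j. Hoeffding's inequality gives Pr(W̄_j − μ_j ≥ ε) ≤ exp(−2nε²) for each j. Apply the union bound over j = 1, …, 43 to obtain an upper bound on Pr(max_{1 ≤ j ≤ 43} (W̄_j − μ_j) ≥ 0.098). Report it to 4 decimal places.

0.0125

Per-experiment Hoeffding bound: exp(−2·424·0.098²) = exp(−8.14419) = 0.00029042.
Union bound over 43 events: 43·0.00029042 = 0.01249.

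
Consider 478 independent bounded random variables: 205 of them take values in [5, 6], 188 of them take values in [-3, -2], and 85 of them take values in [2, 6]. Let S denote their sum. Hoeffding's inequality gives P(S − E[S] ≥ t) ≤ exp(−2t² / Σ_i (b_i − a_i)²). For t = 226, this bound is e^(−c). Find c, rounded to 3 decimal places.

Σ(b_i − a_i)² = 205·1² + 188·1² + 85·4² = 1753.
c = 2t² / 1753 = 2·226² / 1753 = 58.2727.

58.273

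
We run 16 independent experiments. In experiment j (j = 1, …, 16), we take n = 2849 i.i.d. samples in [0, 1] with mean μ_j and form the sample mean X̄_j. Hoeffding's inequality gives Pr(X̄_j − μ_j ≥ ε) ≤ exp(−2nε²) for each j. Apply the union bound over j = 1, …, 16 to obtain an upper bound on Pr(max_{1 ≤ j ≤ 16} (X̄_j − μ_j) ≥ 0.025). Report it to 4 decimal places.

Per-experiment Hoeffding bound: exp(−2·2849·0.025²) = exp(−3.56125) = 0.028403.
Union bound over 16 events: 16·0.028403 = 0.45445.

0.4545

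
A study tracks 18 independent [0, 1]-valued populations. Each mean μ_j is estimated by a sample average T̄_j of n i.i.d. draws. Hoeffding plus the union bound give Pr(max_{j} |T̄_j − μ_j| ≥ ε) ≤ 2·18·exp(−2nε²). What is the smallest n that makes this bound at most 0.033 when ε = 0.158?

141

Need 2·18·exp(−2nε²) ≤ 0.033, i.e. exp(−2nε²) ≤ 0.033/36.
So 2nε² ≥ ln(36/0.033) = 6.994767.
Hence n ≥ 6.994767/(2·0.158²) = 140.097.
The smallest integer n is 141.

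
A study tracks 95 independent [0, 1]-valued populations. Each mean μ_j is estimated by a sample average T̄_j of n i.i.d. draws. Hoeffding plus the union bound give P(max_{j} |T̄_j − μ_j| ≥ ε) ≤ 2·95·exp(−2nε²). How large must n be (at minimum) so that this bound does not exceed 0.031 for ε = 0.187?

Need 2·95·exp(−2nε²) ≤ 0.031, i.e. exp(−2nε²) ≤ 0.031/190.
So 2nε² ≥ ln(190/0.031) = 8.720792.
Hence n ≥ 8.720792/(2·0.187²) = 124.693.
The smallest integer n is 125.

125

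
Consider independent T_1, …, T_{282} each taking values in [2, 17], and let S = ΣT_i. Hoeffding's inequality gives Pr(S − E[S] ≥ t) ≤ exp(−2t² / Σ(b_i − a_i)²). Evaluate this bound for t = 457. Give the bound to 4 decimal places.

0.0014

Σ(b_i − a_i)² = 282·(15)² = 63450.
Exponent = 2·457²/63450 = 6.5831.
Bound = exp(−6.5831) = 0.00138.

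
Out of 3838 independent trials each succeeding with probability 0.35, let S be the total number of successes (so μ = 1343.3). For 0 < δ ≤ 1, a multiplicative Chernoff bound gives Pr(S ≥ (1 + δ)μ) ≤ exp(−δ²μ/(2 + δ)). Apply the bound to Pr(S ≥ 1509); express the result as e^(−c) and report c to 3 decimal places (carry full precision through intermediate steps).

9.626

Write 1509 = (1 + δ)μ, so δ = 1509/1343.3 − 1 = 0.1233529…
Then the exponent is δ²μ/(2 + δ) = (1509 − μ)² / (μ·(2 + δ)) = 9.626088.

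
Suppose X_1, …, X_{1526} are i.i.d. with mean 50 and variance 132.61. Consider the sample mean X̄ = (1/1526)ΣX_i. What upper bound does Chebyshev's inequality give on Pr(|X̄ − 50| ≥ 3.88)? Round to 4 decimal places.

Var(X̄) = Var(X_i)/n = 132.61/1526 = 0.0869.
Chebyshev: Pr(|X̄ − 50| ≥ 3.88) ≤ Var(X̄)/(3.88)² = 132.61/(1526·3.88²) = 0.0058.

0.0058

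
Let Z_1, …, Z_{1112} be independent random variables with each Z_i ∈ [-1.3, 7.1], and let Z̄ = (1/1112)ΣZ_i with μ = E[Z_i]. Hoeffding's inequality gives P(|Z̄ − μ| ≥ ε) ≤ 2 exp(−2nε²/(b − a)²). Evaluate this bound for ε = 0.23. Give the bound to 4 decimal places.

Exponent: 2nε²/(b − a)² = 2·1112·0.23² / 8.4² = 1.66737.
Bound = 2·exp(−1.66737) = 0.37749.

0.3775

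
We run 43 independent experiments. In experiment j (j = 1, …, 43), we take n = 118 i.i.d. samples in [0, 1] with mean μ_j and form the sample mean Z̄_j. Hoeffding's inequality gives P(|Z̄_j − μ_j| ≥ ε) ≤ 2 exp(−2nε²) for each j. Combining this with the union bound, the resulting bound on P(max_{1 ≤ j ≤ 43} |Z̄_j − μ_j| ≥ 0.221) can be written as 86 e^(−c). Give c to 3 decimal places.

Union bound over the 43 events: P(max_{1 ≤ j ≤ 43} |Z̄_j − μ_j| ≥ 0.221) ≤ 43·2·exp(−2nε²) = 86 exp(−2·118·0.221²).
So c = 2·118·0.221² = 11.5265.

11.526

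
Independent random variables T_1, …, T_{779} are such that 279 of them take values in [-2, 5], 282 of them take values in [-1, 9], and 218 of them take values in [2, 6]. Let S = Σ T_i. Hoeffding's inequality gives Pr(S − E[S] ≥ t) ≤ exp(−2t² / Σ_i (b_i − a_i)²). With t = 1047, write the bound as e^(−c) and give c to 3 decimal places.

Σ(b_i − a_i)² = 279·7² + 282·10² + 218·4² = 45359.
c = 2t² / 45359 = 2·1047² / 45359 = 48.3348.

48.335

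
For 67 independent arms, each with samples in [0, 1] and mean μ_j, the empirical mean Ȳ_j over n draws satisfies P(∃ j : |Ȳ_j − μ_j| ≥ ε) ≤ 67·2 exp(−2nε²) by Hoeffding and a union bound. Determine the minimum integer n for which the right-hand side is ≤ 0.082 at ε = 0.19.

103

Need 2·67·exp(−2nε²) ≤ 0.082, i.e. exp(−2nε²) ≤ 0.082/134.
So 2nε² ≥ ln(134/0.082) = 7.398876.
Hence n ≥ 7.398876/(2·0.19²) = 102.478.
The smallest integer n is 103.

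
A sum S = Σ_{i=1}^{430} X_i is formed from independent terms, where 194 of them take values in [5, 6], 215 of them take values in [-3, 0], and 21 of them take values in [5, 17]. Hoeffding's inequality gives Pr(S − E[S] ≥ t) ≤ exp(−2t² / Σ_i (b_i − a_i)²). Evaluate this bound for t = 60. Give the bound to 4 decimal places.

Σ(b_i − a_i)² = 194·1² + 215·3² + 21·12² = 5153.
Exponent = 2·60² / 5153 = 1.39724.
Bound = exp(−1.39724) = 0.24728.

0.2473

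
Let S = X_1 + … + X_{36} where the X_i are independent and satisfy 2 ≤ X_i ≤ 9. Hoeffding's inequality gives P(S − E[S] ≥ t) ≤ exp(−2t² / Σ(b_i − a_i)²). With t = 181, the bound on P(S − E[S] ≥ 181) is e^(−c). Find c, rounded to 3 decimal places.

Σ(b_i − a_i)² = 36·(7)² = 1764.
c = 2t²/1764 = 2·181²/1764 = 37.1440.

37.144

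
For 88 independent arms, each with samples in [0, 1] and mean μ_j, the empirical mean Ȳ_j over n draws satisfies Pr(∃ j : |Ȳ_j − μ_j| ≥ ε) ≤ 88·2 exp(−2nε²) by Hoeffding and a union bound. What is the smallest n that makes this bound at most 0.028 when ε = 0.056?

Need 2·88·exp(−2nε²) ≤ 0.028, i.e. exp(−2nε²) ≤ 0.028/176.
So 2nε² ≥ ln(176/0.028) = 8.746035.
Hence n ≥ 8.746035/(2·0.056²) = 1394.457.
The smallest integer n is 1395.

1395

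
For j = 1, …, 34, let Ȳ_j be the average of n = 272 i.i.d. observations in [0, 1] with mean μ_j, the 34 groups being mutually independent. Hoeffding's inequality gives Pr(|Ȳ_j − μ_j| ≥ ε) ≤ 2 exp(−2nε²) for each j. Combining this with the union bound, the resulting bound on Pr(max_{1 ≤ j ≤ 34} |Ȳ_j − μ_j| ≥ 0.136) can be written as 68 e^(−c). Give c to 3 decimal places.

Union bound over the 34 events: Pr(max_{1 ≤ j ≤ 34} |Ȳ_j − μ_j| ≥ 0.136) ≤ 34·2·exp(−2nε²) = 68 exp(−2·272·0.136²).
So c = 2·272·0.136² = 10.0618.

10.062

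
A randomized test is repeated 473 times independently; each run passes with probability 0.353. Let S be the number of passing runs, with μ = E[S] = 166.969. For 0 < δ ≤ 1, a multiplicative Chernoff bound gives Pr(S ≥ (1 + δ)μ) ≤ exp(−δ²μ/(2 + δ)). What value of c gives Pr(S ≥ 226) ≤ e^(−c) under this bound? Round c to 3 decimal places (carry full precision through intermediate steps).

8.868

Write 226 = (1 + δ)μ, so δ = 226/166.969 − 1 = 0.3535447…
Then the exponent is δ²μ/(2 + δ) = (226 − μ)² / (μ·(2 + δ)) = 8.867516.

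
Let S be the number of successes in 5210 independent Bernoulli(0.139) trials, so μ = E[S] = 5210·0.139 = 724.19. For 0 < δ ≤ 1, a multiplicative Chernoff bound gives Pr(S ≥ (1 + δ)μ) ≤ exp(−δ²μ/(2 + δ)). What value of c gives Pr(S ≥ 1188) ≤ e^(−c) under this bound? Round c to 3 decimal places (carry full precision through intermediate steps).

112.499

Write 1188 = (1 + δ)μ, so δ = 1188/724.19 − 1 = 0.6404535…
Then the exponent is δ²μ/(2 + δ) = (1188 − μ)² / (μ·(2 + δ)) = 112.499132.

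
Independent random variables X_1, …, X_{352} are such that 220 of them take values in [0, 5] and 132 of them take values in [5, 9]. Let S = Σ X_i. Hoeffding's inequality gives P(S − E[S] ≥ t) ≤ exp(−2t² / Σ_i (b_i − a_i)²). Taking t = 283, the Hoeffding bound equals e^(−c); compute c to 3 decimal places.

21.043

Σ(b_i − a_i)² = 220·5² + 132·4² = 7612.
c = 2t² / 7612 = 2·283² / 7612 = 21.0428.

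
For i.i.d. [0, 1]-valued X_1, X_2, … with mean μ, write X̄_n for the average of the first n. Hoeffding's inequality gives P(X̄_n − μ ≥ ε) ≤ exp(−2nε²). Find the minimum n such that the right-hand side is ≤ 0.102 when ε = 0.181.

35

Require exp(−2nε²) ≤ 0.102, i.e. 2nε² ≥ ln(1/0.102) = 2.282782.
So n ≥ 2.282782 / (2·0.181²) = 34.840.
The smallest integer n is 35.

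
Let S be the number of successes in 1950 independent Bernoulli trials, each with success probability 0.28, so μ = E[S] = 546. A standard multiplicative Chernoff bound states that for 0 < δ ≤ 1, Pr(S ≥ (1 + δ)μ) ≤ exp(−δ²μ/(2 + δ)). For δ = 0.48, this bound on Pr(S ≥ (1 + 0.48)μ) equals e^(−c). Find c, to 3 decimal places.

50.725

c = δ²μ/(2 + δ) = 0.48²·546/(2 + 0.48) = 50.7252.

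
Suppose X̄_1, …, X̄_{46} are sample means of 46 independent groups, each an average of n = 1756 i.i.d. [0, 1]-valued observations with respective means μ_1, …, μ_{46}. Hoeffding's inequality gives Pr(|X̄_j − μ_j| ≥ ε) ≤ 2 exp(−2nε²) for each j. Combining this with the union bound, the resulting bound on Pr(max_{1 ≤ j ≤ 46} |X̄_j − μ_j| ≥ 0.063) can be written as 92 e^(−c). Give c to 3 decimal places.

Union bound over the 46 events: Pr(max_{1 ≤ j ≤ 46} |X̄_j − μ_j| ≥ 0.063) ≤ 46·2·exp(−2nε²) = 92 exp(−2·1756·0.063²).
So c = 2·1756·0.063² = 13.9391.

13.939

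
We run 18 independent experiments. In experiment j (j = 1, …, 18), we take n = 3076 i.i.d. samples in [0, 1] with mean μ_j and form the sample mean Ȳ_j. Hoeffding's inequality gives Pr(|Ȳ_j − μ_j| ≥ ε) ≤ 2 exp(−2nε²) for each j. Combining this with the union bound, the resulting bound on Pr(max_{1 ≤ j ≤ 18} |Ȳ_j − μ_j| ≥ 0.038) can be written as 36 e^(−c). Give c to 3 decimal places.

Union bound over the 18 events: Pr(max_{1 ≤ j ≤ 18} |Ȳ_j − μ_j| ≥ 0.038) ≤ 18·2·exp(−2nε²) = 36 exp(−2·3076·0.038²).
So c = 2·3076·0.038² = 8.8835.

8.883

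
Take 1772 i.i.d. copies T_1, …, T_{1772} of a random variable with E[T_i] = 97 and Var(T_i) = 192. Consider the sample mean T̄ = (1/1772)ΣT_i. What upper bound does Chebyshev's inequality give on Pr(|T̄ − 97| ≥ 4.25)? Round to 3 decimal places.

Var(T̄) = Var(T_i)/n = 192/1772 = 0.10835.
Chebyshev: Pr(|T̄ − 97| ≥ 4.25) ≤ Var(T̄)/(4.25)² = 192/(1772·4.25²) = 0.0060.

0.006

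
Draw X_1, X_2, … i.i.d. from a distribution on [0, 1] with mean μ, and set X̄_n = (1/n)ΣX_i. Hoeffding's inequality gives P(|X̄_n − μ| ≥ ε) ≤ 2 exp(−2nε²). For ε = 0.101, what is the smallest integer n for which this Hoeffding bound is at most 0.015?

240

Require 2·exp(−2nε²) ≤ 0.015, i.e. 2nε² ≥ ln(2/0.015) = 4.892852.
So n ≥ 4.892852 / (2·0.101²) = 239.822.
The smallest integer n is 240.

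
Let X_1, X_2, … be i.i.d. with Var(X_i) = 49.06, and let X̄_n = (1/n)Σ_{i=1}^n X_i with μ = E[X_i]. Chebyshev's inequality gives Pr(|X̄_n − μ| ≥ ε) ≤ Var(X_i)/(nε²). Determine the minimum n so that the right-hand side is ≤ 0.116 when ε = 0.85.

Require 49.06/(n·0.85²) ≤ 0.116, i.e. n ≥ 49.06/(0.116·0.85²) = 585.372.
The smallest integer n is 586.

586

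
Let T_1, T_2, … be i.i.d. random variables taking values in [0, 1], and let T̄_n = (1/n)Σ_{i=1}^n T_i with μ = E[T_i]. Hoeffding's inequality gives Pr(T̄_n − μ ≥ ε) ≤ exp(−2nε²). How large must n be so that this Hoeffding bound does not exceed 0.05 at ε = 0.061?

Require exp(−2nε²) ≤ 0.05, i.e. 2nε² ≥ ln(1/0.05) = 2.995732.
So n ≥ 2.995732 / (2·0.061²) = 402.544.
The smallest integer n is 403.

403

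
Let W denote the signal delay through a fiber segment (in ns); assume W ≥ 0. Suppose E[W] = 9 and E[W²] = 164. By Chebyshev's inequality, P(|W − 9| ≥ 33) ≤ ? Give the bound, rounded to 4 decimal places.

0.0762

Var(W) = E[W²] − (E[W])² = 164 − 81 = 83.
Chebyshev's inequality: P(|W − μ| ≥ t) ≤ Var(W)/t² = 83/1089 = 0.0762.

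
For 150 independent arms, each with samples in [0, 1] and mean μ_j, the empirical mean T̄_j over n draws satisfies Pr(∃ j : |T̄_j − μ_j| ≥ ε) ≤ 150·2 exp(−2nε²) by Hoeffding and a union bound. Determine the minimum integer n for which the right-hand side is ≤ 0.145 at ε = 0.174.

127

Need 2·150·exp(−2nε²) ≤ 0.145, i.e. exp(−2nε²) ≤ 0.145/300.
So 2nε² ≥ ln(300/0.145) = 7.634804.
Hence n ≥ 7.634804/(2·0.174²) = 126.087.
The smallest integer n is 127.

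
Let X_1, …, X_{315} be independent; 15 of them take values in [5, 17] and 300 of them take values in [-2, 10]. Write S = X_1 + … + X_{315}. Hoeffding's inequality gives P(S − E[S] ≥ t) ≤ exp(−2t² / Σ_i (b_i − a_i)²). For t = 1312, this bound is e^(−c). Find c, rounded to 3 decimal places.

75.897

Σ(b_i − a_i)² = 15·12² + 300·12² = 45360.
c = 2t² / 45360 = 2·1312² / 45360 = 75.8970.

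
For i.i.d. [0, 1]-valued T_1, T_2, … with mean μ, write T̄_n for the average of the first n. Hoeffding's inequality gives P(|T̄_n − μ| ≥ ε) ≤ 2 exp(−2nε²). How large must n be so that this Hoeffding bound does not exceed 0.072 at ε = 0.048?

Require 2·exp(−2nε²) ≤ 0.072, i.e. 2nε² ≥ ln(2/0.072) = 3.324236.
So n ≥ 3.324236 / (2·0.048²) = 721.405.
The smallest integer n is 722.

722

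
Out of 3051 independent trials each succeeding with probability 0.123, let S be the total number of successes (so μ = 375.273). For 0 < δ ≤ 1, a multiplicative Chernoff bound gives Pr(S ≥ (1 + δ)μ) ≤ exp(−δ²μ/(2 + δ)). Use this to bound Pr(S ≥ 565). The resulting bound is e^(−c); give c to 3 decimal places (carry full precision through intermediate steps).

Write 565 = (1 + δ)μ, so δ = 565/375.273 − 1 = 0.5055706…
Then the exponent is δ²μ/(2 + δ) = (565 − μ)² / (μ·(2 + δ)) = 38.282855.

38.283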